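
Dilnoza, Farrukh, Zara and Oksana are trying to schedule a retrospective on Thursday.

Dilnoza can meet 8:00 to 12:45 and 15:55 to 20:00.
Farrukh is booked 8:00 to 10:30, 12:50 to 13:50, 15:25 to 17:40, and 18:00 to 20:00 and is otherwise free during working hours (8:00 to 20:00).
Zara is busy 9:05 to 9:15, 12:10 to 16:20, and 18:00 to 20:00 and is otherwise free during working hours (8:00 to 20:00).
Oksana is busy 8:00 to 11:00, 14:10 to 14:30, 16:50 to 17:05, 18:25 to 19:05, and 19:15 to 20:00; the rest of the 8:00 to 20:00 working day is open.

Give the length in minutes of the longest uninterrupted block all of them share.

70 minutes

Farrukh free within 08:00–20:00: 10:30–12:50, 13:50–15:25, 17:40–18:00.
Zara free within 08:00–20:00: 08:00–09:05, 09:15–12:10, 16:20–18:00.
Oksana free within 08:00–20:00: 11:00–14:10, 14:30–16:50, 17:05–18:25, 19:05–19:15.
Dilnoza ∩ Farrukh: 10:30–12:45, 17:40–18:00.
Dilnoza ∩ Farrukh ∩ Zara: 10:30–12:10, 17:40–18:00.
Dilnoza ∩ Farrukh ∩ Zara ∩ Oksana: 11:00–12:10, 17:40–18:00.
Common window lengths: 70, 20 min; longest is 70.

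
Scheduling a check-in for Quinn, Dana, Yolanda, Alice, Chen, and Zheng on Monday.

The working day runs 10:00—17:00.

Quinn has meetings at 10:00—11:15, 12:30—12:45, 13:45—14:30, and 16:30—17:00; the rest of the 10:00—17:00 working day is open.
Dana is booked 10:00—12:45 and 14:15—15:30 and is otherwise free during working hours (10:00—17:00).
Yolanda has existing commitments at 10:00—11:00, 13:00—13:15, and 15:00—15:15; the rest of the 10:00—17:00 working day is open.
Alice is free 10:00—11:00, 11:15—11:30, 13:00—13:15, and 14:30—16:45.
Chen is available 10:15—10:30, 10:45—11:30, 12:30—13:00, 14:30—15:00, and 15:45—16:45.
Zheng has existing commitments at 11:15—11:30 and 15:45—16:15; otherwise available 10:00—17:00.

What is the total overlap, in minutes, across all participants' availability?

Quinn free within 10:00–17:00: 11:15–12:30, 12:45–13:45, 14:30–16:30.
Dana free within 10:00–17:00: 12:45–14:15, 15:30–17:00.
Yolanda free within 10:00–17:00: 11:00–13:00, 13:15–15:00, 15:15–17:00.
Zheng free within 10:00–17:00: 10:00–11:15, 11:30–15:45, 16:15–17:00.
Quinn ∩ Dana: 12:45–13:45, 15:30–16:30.
Quinn ∩ Dana ∩ Yolanda: 12:45–13:00, 13:15–13:45, 15:30–16:30.
Quinn ∩ Dana ∩ Yolanda ∩ Alice: 15:30–16:30.
Quinn ∩ Dana ∩ Yolanda ∩ Alice ∩ Chen: 15:45–16:30.
Quinn ∩ Dana ∩ Yolanda ∩ Alice ∩ Chen ∩ Zheng: 16:15–16:30.
Total common minutes: 15.

15 minutes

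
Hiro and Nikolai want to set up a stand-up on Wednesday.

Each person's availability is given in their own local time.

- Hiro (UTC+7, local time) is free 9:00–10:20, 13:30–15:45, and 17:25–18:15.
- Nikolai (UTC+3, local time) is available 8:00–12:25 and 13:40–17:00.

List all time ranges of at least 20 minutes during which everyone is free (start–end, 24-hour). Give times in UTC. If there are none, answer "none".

06:30–08:45, 10:40–11:15

Hiro → UTC: 02:00–03:20, 06:30–08:45, 10:25–11:15.
Nikolai → UTC: 05:00–09:25, 10:40–14:00.
Hiro ∩ Nikolai: 06:30–08:45, 10:40–11:15.
Windows ≥ 20 min: 06:30–08:45, 10:40–11:15.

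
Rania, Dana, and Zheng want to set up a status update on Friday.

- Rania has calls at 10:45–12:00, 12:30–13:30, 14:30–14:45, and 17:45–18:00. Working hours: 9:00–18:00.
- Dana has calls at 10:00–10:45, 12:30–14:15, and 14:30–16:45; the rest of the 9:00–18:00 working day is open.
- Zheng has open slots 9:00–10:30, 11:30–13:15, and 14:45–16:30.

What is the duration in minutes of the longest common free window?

60 minutes

Rania free within 09:00–18:00: 09:00–10:45, 12:00–12:30, 13:30–14:30, 14:45–17:45.
Dana free within 09:00–18:00: 09:00–10:00, 10:45–12:30, 14:15–14:30, 16:45–18:00.
Rania ∩ Dana: 09:00–10:00, 12:00–12:30, 14:15–14:30, 16:45–17:45.
Rania ∩ Dana ∩ Zheng: 09:00–10:00, 12:00–12:30.
Common window lengths: 60, 30 min; longest is 60.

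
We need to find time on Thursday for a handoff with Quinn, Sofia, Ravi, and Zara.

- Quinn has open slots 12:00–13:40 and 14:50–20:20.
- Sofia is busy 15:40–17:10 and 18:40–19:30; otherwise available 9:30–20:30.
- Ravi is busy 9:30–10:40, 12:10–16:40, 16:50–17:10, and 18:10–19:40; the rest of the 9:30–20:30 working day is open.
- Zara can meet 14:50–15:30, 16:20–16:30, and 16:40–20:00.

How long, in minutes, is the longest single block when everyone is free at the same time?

60 minutes

Sofia free within 09:30–20:30: 09:30–15:40, 17:10–18:40, 19:30–20:30.
Ravi free within 09:30–20:30: 10:40–12:10, 16:40–16:50, 17:10–18:10, 19:40–20:30.
Quinn ∩ Sofia: 12:00–13:40, 14:50–15:40, 17:10–18:40, 19:30–20:20.
Quinn ∩ Sofia ∩ Ravi: 12:00–12:10, 17:10–18:10, 19:40–20:20.
Quinn ∩ Sofia ∩ Ravi ∩ Zara: 17:10–18:10, 19:40–20:00.
Common window lengths: 60, 20 min; longest is 60.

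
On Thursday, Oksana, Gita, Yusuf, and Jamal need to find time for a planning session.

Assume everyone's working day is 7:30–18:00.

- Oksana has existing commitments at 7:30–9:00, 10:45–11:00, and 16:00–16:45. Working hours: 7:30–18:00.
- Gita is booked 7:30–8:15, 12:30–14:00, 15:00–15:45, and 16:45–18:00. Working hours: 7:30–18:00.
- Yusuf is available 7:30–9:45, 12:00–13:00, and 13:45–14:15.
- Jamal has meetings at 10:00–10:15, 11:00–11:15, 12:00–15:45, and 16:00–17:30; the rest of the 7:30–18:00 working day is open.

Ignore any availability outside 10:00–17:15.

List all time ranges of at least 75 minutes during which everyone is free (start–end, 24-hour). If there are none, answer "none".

Oksana free within 07:30–18:00: 09:00–10:45, 11:00–16:00, 16:45–18:00.
Gita free within 07:30–18:00: 08:15–12:30, 14:00–15:00, 15:45–16:45.
Jamal free within 07:30–18:00: 07:30–10:00, 10:15–11:00, 11:15–12:00, 15:45–16:00, 17:30–18:00.
Oksana ∩ Gita: 09:00–10:45, 11:00–12:30, 14:00–15:00, 15:45–16:00.
Oksana ∩ Gita ∩ Yusuf: 09:00–09:45, 12:00–12:30, 14:00–14:15.
Oksana ∩ Gita ∩ Yusuf ∩ Jamal: 09:00–09:45.
Restricted to 10:00–17:15: (none).
Windows ≥ 75 min: (none).

none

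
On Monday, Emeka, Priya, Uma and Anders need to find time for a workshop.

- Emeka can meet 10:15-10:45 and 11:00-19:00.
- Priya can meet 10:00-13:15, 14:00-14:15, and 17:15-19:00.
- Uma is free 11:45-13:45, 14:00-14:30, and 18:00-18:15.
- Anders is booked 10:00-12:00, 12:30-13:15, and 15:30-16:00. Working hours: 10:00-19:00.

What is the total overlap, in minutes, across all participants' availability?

Anders free within 10:00–19:00: 12:00–12:30, 13:15–15:30, 16:00–19:00.
Emeka ∩ Priya: 10:15–10:45, 11:00–13:15, 14:00–14:15, 17:15–19:00.
Emeka ∩ Priya ∩ Uma: 11:45–13:15, 14:00–14:15, 18:00–18:15.
Emeka ∩ Priya ∩ Uma ∩ Anders: 12:00–12:30, 14:00–14:15, 18:00–18:15.
Total common minutes: 30 + 15 + 15 = 60.

60 minutes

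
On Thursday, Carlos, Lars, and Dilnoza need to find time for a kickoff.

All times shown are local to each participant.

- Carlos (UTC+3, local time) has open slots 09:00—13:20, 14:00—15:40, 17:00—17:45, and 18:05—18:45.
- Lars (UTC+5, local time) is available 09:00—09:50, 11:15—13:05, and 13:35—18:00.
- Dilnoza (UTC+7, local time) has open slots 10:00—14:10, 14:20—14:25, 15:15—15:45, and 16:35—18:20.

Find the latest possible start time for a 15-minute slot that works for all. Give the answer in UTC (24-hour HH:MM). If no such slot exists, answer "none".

11:05

Carlos → UTC: 06:00–10:20, 11:00–12:40, 14:00–14:45, 15:05–15:45.
Lars → UTC: 04:00–04:50, 06:15–08:05, 08:35–13:00.
Dilnoza → UTC: 03:00–07:10, 07:20–07:25, 08:15–08:45, 09:35–11:20.
Carlos ∩ Lars: 06:15–08:05, 08:35–10:20, 11:00–12:40.
Carlos ∩ Lars ∩ Dilnoza: 06:15–07:10, 07:20–07:25, 08:35–08:45, 09:35–10:20, 11:00–11:20.
Windows ≥ 15 min: 06:15–07:10, 09:35–10:20, 11:00–11:20.
Latest start in the last window 11:00–11:20 is 11:20 − 15 min = 11:05.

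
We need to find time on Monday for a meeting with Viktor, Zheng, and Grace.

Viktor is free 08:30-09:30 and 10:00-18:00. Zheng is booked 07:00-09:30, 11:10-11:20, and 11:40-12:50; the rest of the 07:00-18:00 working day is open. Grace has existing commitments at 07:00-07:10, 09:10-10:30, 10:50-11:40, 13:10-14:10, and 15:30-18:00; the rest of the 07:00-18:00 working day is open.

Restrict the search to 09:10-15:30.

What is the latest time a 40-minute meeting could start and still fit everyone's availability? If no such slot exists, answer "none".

14:50

Zheng free within 07:00–18:00: 09:30–11:10, 11:20–11:40, 12:50–18:00.
Grace free within 07:00–18:00: 07:10–09:10, 10:30–10:50, 11:40–13:10, 14:10–15:30.
Viktor ∩ Zheng: 10:00–11:10, 11:20–11:40, 12:50–18:00.
Viktor ∩ Zheng ∩ Grace: 10:30–10:50, 12:50–13:10, 14:10–15:30.
Restricted to 09:10–15:30: 10:30–10:50, 12:50–13:10, 14:10–15:30.
Windows ≥ 40 min: 14:10–15:30.
Latest start in the last window 14:10–15:30 is 15:30 − 40 min = 14:50.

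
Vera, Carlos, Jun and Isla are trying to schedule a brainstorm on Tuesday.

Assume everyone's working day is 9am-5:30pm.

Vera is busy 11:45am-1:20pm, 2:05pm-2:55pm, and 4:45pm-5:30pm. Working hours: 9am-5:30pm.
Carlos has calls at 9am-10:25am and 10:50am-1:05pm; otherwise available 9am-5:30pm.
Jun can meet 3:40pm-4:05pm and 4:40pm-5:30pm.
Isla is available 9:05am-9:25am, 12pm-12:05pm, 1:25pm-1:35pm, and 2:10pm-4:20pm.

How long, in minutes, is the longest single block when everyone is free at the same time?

Vera free within 09:00–17:30: 09:00–11:45, 13:20–14:05, 14:55–16:45.
Carlos free within 09:00–17:30: 10:25–10:50, 13:05–17:30.
Vera ∩ Carlos: 10:25–10:50, 13:20–14:05, 14:55–16:45.
Vera ∩ Carlos ∩ Jun: 15:40–16:05, 16:40–16:45.
Vera ∩ Carlos ∩ Jun ∩ Isla: 15:40–16:05.
Single common window of 25 minutes.

25 minutes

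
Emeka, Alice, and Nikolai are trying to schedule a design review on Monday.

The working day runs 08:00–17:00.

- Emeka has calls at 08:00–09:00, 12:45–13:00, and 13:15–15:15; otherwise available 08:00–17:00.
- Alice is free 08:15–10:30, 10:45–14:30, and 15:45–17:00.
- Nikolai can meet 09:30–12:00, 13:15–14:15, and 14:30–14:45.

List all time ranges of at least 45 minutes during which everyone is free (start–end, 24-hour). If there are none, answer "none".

09:30–10:30, 10:45–12:00

Emeka free within 08:00–17:00: 09:00–12:45, 13:00–13:15, 15:15–17:00.
Emeka ∩ Alice: 09:00–10:30, 10:45–12:45, 13:00–13:15, 15:45–17:00.
Emeka ∩ Alice ∩ Nikolai: 09:30–10:30, 10:45–12:00.
Windows ≥ 45 min: 09:30–10:30, 10:45–12:00.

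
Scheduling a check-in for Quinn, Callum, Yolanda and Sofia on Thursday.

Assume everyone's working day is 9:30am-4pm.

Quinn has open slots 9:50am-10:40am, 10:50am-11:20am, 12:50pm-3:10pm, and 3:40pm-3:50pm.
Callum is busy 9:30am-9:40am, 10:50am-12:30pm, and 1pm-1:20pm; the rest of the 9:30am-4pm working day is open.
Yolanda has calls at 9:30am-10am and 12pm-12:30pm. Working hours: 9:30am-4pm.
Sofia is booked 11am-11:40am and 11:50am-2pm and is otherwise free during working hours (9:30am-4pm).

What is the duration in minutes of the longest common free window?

70 minutes

Callum free within 09:30–16:00: 09:40–10:50, 12:30–13:00, 13:20–16:00.
Yolanda free within 09:30–16:00: 10:00–12:00, 12:30–16:00.
Sofia free within 09:30–16:00: 09:30–11:00, 11:40–11:50, 14:00–16:00.
Quinn ∩ Callum: 09:50–10:40, 12:50–13:00, 13:20–15:10, 15:40–15:50.
Quinn ∩ Callum ∩ Yolanda: 10:00–10:40, 12:50–13:00, 13:20–15:10, 15:40–15:50.
Quinn ∩ Callum ∩ Yolanda ∩ Sofia: 10:00–10:40, 14:00–15:10, 15:40–15:50.
Common window lengths: 40, 70, 10 min; longest is 70.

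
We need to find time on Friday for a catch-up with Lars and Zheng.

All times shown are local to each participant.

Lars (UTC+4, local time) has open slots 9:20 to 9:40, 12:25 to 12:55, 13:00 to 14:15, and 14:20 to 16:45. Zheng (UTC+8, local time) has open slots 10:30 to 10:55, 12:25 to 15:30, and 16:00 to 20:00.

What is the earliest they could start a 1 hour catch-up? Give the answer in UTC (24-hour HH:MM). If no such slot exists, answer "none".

09:00

Lars → UTC: 05:20–05:40, 08:25–08:55, 09:00–10:15, 10:20–12:45.
Zheng → UTC: 02:30–02:55, 04:25–07:30, 08:00–12:00.
Lars ∩ Zheng: 05:20–05:40, 08:25–08:55, 09:00–10:15, 10:20–12:00.
Windows ≥ 60 min: 09:00–10:15, 10:20–12:00.
Earliest such window starts at 09:00.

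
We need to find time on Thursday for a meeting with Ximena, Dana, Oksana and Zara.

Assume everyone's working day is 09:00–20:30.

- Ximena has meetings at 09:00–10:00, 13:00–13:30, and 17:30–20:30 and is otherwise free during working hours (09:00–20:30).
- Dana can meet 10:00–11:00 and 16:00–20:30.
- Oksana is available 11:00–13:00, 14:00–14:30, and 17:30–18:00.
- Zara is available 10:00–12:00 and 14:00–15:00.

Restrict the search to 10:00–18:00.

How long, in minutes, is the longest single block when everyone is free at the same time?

0 minutes

Ximena free within 09:00–20:30: 10:00–13:00, 13:30–17:30.
Ximena ∩ Dana: 10:00–11:00, 16:00–17:30.
Ximena ∩ Dana ∩ Oksana: (none).
Ximena ∩ Dana ∩ Oksana ∩ Zara: (none).
Restricted to 10:00–18:00: (none).
No common window.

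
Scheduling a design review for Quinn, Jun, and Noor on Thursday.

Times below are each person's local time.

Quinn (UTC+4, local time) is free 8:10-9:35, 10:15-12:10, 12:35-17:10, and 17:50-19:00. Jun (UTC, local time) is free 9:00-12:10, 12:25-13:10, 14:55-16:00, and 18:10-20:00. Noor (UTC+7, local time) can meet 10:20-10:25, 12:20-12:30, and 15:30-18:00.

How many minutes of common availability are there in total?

Quinn → UTC: 04:10–05:35, 06:15–08:10, 08:35–13:10, 13:50–15:00.
Jun → UTC: 09:00–12:10, 12:25–13:10, 14:55–16:00, 18:10–20:00.
Noor → UTC: 03:20–03:25, 05:20–05:30, 08:30–11:00.
Quinn ∩ Jun: 09:00–12:10, 12:25–13:10, 14:55–15:00.
Quinn ∩ Jun ∩ Noor: 09:00–11:00.
Total common minutes: 120.

120 minutes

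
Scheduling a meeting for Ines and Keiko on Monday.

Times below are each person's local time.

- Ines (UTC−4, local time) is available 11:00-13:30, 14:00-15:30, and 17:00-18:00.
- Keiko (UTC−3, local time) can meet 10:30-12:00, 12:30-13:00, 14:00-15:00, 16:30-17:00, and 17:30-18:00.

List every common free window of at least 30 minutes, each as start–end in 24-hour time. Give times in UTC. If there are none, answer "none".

15:30–16:00, 17:00–17:30

Ines → UTC: 15:00–17:30, 18:00–19:30, 21:00–22:00.
Keiko → UTC: 13:30–15:00, 15:30–16:00, 17:00–18:00, 19:30–20:00, 20:30–21:00.
Ines ∩ Keiko: 15:30–16:00, 17:00–17:30.
Windows ≥ 30 min: 15:30–16:00, 17:00–17:30.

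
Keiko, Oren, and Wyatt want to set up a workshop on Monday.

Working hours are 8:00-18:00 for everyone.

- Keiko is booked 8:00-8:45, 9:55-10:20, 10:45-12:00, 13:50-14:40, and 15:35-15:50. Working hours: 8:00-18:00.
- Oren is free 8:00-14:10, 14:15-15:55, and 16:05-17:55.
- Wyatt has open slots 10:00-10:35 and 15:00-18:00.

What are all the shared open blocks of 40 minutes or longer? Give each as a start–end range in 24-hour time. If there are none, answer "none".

Keiko free within 08:00–18:00: 08:45–09:55, 10:20–10:45, 12:00–13:50, 14:40–15:35, 15:50–18:00.
Keiko ∩ Oren: 08:45–09:55, 10:20–10:45, 12:00–13:50, 14:40–15:35, 15:50–15:55, 16:05–17:55.
Keiko ∩ Oren ∩ Wyatt: 10:20–10:35, 15:00–15:35, 15:50–15:55, 16:05–17:55.
Windows ≥ 40 min: 16:05–17:55.

16:05–17:55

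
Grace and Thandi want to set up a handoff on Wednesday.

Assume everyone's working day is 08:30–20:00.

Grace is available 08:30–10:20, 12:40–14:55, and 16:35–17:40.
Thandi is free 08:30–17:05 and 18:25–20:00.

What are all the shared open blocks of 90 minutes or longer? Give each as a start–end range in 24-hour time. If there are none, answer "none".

08:30–10:20, 12:40–14:55

Grace ∩ Thandi: 08:30–10:20, 12:40–14:55, 16:35–17:05.
Windows ≥ 90 min: 08:30–10:20, 12:40–14:55.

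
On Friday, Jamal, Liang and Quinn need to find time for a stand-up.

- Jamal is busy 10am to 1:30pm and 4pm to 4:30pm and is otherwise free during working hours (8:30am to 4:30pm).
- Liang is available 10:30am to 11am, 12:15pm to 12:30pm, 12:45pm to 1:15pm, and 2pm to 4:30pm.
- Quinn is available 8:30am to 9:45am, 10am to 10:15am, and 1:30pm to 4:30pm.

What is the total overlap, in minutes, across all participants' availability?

Jamal free within 08:30–16:30: 08:30–10:00, 13:30–16:00.
Jamal ∩ Liang: 14:00–16:00.
Jamal ∩ Liang ∩ Quinn: 14:00–16:00.
Total common minutes: 120.

120 minutes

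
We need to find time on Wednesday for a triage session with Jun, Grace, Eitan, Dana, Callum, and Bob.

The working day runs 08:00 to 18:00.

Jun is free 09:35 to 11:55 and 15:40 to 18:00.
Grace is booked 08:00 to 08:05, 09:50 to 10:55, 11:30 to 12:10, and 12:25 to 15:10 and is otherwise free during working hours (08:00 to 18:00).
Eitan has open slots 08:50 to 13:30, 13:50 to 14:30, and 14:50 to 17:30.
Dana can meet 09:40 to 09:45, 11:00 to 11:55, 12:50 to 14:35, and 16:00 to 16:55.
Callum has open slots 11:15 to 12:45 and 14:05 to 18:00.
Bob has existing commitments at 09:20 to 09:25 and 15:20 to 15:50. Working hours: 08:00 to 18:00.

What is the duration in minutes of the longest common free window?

55 minutes

Grace free within 08:00–18:00: 08:05–09:50, 10:55–11:30, 12:10–12:25, 15:10–18:00.
Bob free within 08:00–18:00: 08:00–09:20, 09:25–15:20, 15:50–18:00.
Jun ∩ Grace: 09:35–09:50, 10:55–11:30, 15:40–18:00.
Jun ∩ Grace ∩ Eitan: 09:35–09:50, 10:55–11:30, 15:40–17:30.
Jun ∩ Grace ∩ Eitan ∩ Dana: 09:40–09:45, 11:00–11:30, 16:00–16:55.
Jun ∩ Grace ∩ Eitan ∩ Dana ∩ Callum: 11:15–11:30, 16:00–16:55.
Jun ∩ Grace ∩ Eitan ∩ Dana ∩ Callum ∩ Bob: 11:15–11:30, 16:00–16:55.
Common window lengths: 15, 55 min; longest is 55.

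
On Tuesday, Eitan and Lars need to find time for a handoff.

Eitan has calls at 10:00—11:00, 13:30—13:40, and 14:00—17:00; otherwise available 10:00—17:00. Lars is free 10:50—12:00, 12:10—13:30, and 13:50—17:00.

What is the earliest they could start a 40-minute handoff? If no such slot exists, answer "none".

Eitan free within 10:00–17:00: 11:00–13:30, 13:40–14:00.
Eitan ∩ Lars: 11:00–12:00, 12:10–13:30, 13:50–14:00.
Windows ≥ 40 min: 11:00–12:00, 12:10–13:30.
Earliest such window starts at 11:00.

11:00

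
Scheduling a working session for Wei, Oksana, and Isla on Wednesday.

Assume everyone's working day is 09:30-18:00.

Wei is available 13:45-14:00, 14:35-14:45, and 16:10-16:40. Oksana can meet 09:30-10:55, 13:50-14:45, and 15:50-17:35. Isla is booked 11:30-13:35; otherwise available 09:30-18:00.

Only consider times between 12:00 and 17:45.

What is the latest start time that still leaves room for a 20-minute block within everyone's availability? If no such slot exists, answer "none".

Isla free within 09:30–18:00: 09:30–11:30, 13:35–18:00.
Wei ∩ Oksana: 13:50–14:00, 14:35–14:45, 16:10–16:40.
Wei ∩ Oksana ∩ Isla: 13:50–14:00, 14:35–14:45, 16:10–16:40.
Restricted to 12:00–17:45: 13:50–14:00, 14:35–14:45, 16:10–16:40.
Windows ≥ 20 min: 16:10–16:40.
Latest start in the last window 16:10–16:40 is 16:40 − 20 min = 16:20.

16:20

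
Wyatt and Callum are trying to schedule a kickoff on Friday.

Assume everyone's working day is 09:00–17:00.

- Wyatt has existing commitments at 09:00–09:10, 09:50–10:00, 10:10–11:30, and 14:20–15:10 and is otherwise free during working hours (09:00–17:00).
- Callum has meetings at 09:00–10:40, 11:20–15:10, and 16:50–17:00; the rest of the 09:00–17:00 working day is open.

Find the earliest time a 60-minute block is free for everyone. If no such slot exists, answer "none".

15:10

Wyatt free within 09:00–17:00: 09:10–09:50, 10:00–10:10, 11:30–14:20, 15:10–17:00.
Callum free within 09:00–17:00: 10:40–11:20, 15:10–16:50.
Wyatt ∩ Callum: 15:10–16:50.
Windows ≥ 60 min: 15:10–16:50.
Earliest such window starts at 15:10.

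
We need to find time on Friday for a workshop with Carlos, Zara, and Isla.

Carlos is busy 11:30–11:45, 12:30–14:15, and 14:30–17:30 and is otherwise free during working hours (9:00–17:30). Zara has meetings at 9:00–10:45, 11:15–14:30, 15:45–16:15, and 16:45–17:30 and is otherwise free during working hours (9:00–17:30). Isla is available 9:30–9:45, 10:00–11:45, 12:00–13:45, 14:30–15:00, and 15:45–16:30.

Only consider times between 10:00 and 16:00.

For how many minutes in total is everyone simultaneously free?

Carlos free within 09:00–17:30: 09:00–11:30, 11:45–12:30, 14:15–14:30.
Zara free within 09:00–17:30: 10:45–11:15, 14:30–15:45, 16:15–16:45.
Carlos ∩ Zara: 10:45–11:15.
Carlos ∩ Zara ∩ Isla: 10:45–11:15.
Restricted to 10:00–16:00: 10:45–11:15.
Total common minutes: 30.

30 minutes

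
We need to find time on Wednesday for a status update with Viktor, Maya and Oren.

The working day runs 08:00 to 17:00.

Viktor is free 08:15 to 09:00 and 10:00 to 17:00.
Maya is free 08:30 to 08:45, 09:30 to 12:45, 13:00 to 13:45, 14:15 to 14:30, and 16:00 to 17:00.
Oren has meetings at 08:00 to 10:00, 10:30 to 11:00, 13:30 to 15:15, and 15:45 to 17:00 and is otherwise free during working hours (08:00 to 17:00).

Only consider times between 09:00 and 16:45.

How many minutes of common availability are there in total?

Oren free within 08:00–17:00: 10:00–10:30, 11:00–13:30, 15:15–15:45.
Viktor ∩ Maya: 08:30–08:45, 10:00–12:45, 13:00–13:45, 14:15–14:30, 16:00–17:00.
Viktor ∩ Maya ∩ Oren: 10:00–10:30, 11:00–12:45, 13:00–13:30.
Restricted to 09:00–16:45: 10:00–10:30, 11:00–12:45, 13:00–13:30.
Total common minutes: 30 + 105 + 30 = 165.

165 minutes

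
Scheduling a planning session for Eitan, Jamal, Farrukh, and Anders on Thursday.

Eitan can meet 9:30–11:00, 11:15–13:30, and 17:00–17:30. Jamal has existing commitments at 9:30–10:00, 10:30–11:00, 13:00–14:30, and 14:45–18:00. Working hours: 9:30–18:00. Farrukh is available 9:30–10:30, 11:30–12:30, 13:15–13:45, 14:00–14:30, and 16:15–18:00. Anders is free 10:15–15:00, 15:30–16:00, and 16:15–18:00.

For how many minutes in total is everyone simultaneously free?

Jamal free within 09:30–18:00: 10:00–10:30, 11:00–13:00, 14:30–14:45.
Eitan ∩ Jamal: 10:00–10:30, 11:15–13:00.
Eitan ∩ Jamal ∩ Farrukh: 10:00–10:30, 11:30–12:30.
Eitan ∩ Jamal ∩ Farrukh ∩ Anders: 10:15–10:30, 11:30–12:30.
Total common minutes: 15 + 60 = 75.

75 minutes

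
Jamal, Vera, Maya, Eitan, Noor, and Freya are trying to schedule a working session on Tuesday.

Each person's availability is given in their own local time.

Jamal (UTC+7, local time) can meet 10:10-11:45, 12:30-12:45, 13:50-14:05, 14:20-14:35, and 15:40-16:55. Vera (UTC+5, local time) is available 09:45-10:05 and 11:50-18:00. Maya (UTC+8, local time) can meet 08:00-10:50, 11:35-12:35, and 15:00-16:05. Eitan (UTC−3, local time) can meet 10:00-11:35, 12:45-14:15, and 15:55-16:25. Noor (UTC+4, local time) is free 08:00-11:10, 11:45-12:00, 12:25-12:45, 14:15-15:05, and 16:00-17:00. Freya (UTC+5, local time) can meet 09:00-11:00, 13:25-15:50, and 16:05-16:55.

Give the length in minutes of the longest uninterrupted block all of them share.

Jamal → UTC: 03:10–04:45, 05:30–05:45, 06:50–07:05, 07:20–07:35, 08:40–09:55.
Vera → UTC: 04:45–05:05, 06:50–13:00.
Maya → UTC: 00:00–02:50, 03:35–04:35, 07:00–08:05.
Eitan → UTC: 13:00–14:35, 15:45–17:15, 18:55–19:25.
Noor → UTC: 04:00–07:10, 07:45–08:00, 08:25–08:45, 10:15–11:05, 12:00–13:00.
Freya → UTC: 04:00–06:00, 08:25–10:50, 11:05–11:55.
Jamal ∩ Vera: 06:50–07:05, 07:20–07:35, 08:40–09:55.
Jamal ∩ Vera ∩ Maya: 07:00–07:05, 07:20–07:35.
Jamal ∩ Vera ∩ Maya ∩ Eitan: (none).
Jamal ∩ Vera ∩ Maya ∩ Eitan ∩ Noor: (none).
Jamal ∩ Vera ∩ Maya ∩ Eitan ∩ Noor ∩ Freya: (none).
No common window.

0 minutes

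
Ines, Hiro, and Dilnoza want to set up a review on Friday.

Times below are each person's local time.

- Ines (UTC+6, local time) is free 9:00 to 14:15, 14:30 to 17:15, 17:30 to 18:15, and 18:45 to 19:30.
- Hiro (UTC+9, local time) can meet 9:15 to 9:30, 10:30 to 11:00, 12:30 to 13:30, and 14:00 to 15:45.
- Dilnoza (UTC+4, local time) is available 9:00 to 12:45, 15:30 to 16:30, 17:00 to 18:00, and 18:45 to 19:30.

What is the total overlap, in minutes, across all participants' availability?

Ines → UTC: 03:00–08:15, 08:30–11:15, 11:30–12:15, 12:45–13:30.
Hiro → UTC: 00:15–00:30, 01:30–02:00, 03:30–04:30, 05:00–06:45.
Dilnoza → UTC: 05:00–08:45, 11:30–12:30, 13:00–14:00, 14:45–15:30.
Ines ∩ Hiro: 03:30–04:30, 05:00–06:45.
Ines ∩ Hiro ∩ Dilnoza: 05:00–06:45.
Total common minutes: 105.

105 minutes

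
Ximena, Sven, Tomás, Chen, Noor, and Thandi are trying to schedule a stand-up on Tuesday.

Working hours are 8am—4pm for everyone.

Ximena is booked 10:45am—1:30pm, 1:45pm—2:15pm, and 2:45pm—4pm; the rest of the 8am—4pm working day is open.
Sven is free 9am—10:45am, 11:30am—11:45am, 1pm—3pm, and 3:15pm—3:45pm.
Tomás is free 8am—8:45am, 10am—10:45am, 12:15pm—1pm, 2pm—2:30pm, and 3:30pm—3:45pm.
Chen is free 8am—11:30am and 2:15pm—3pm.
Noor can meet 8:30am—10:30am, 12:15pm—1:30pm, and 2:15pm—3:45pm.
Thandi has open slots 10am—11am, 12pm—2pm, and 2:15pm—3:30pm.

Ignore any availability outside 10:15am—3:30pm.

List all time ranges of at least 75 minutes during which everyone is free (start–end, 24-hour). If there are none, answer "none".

Ximena free within 08:00–16:00: 08:00–10:45, 13:30–13:45, 14:15–14:45.
Ximena ∩ Sven: 09:00–10:45, 13:30–13:45, 14:15–14:45.
Ximena ∩ Sven ∩ Tomás: 10:00–10:45, 14:15–14:30.
Ximena ∩ Sven ∩ Tomás ∩ Chen: 10:00–10:45, 14:15–14:30.
Ximena ∩ Sven ∩ Tomás ∩ Chen ∩ Noor: 10:00–10:30, 14:15–14:30.
Ximena ∩ Sven ∩ Tomás ∩ Chen ∩ Noor ∩ Thandi: 10:00–10:30, 14:15–14:30.
Restricted to 10:15–15:30: 10:15–10:30, 14:15–14:30.
Windows ≥ 75 min: (none).

none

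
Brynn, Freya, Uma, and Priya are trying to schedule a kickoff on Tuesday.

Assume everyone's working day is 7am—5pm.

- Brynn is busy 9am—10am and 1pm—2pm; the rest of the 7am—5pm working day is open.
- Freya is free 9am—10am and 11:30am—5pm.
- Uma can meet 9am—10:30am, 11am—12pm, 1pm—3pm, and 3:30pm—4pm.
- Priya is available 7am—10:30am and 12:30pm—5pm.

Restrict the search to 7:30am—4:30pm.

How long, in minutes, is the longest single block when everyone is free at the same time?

60 minutes

Brynn free within 07:00–17:00: 07:00–09:00, 10:00–13:00, 14:00–17:00.
Brynn ∩ Freya: 11:30–13:00, 14:00–17:00.
Brynn ∩ Freya ∩ Uma: 11:30–12:00, 14:00–15:00, 15:30–16:00.
Brynn ∩ Freya ∩ Uma ∩ Priya: 14:00–15:00, 15:30–16:00.
Restricted to 07:30–16:30: 14:00–15:00, 15:30–16:00.
Common window lengths: 60, 30 min; longest is 60.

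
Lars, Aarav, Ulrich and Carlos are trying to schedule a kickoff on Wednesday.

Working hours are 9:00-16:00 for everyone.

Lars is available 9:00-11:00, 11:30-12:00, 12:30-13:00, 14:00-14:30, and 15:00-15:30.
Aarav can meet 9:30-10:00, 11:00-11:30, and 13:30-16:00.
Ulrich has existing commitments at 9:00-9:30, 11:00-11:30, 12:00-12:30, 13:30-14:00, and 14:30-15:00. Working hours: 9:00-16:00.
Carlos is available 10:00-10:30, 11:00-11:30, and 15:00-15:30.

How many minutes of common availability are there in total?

Ulrich free within 09:00–16:00: 09:30–11:00, 11:30–12:00, 12:30–13:30, 14:00–14:30, 15:00–16:00.
Lars ∩ Aarav: 09:30–10:00, 14:00–14:30, 15:00–15:30.
Lars ∩ Aarav ∩ Ulrich: 09:30–10:00, 14:00–14:30, 15:00–15:30.
Lars ∩ Aarav ∩ Ulrich ∩ Carlos: 15:00–15:30.
Total common minutes: 30.

30 minutes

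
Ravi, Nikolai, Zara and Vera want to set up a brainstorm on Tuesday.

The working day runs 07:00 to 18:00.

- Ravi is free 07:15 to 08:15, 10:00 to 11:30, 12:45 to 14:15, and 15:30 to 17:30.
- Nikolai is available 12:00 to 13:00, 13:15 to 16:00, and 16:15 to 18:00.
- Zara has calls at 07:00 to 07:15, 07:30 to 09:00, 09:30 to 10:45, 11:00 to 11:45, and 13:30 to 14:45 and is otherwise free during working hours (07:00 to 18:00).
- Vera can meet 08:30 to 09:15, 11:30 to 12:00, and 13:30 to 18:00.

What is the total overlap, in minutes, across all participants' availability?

Zara free within 07:00–18:00: 07:15–07:30, 09:00–09:30, 10:45–11:00, 11:45–13:30, 14:45–18:00.
Ravi ∩ Nikolai: 12:45–13:00, 13:15–14:15, 15:30–16:00, 16:15–17:30.
Ravi ∩ Nikolai ∩ Zara: 12:45–13:00, 13:15–13:30, 15:30–16:00, 16:15–17:30.
Ravi ∩ Nikolai ∩ Zara ∩ Vera: 15:30–16:00, 16:15–17:30.
Total common minutes: 30 + 75 = 105.

105 minutes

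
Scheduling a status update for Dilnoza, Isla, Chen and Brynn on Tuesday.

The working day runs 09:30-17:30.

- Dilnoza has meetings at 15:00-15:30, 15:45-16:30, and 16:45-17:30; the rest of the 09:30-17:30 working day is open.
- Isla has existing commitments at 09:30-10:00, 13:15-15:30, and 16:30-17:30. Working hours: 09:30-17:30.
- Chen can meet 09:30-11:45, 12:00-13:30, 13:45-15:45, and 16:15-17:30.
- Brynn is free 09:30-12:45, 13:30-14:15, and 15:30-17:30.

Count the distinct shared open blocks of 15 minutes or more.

Dilnoza free within 09:30–17:30: 09:30–15:00, 15:30–15:45, 16:30–16:45.
Isla free within 09:30–17:30: 10:00–13:15, 15:30–16:30.
Dilnoza ∩ Isla: 10:00–13:15, 15:30–15:45.
Dilnoza ∩ Isla ∩ Chen: 10:00–11:45, 12:00–13:15, 15:30–15:45.
Dilnoza ∩ Isla ∩ Chen ∩ Brynn: 10:00–11:45, 12:00–12:45, 15:30–15:45.
Windows ≥ 15 min: 10:00–11:45, 12:00–12:45, 15:30–15:45.
That's 3 windows.

3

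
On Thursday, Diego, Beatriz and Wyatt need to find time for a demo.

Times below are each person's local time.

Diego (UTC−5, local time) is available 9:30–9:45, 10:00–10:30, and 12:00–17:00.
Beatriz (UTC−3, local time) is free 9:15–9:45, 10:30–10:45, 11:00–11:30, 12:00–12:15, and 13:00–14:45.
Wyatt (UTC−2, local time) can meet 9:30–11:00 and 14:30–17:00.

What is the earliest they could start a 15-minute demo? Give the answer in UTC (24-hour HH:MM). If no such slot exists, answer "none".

Diego → UTC: 14:30–14:45, 15:00–15:30, 17:00–22:00.
Beatriz → UTC: 12:15–12:45, 13:30–13:45, 14:00–14:30, 15:00–15:15, 16:00–17:45.
Wyatt → UTC: 11:30–13:00, 16:30–19:00.
Diego ∩ Beatriz: 15:00–15:15, 17:00–17:45.
Diego ∩ Beatriz ∩ Wyatt: 17:00–17:45.
Windows ≥ 15 min: 17:00–17:45.
Earliest such window starts at 17:00.

17:00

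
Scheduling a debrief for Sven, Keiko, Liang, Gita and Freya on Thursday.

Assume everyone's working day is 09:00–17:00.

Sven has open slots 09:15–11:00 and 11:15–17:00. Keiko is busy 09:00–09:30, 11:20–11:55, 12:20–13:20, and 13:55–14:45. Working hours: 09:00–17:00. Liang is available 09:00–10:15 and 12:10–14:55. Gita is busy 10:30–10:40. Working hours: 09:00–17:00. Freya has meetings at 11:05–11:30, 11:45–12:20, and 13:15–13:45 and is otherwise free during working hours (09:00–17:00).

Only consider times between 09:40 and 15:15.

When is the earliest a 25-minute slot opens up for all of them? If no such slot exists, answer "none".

09:40

Keiko free within 09:00–17:00: 09:30–11:20, 11:55–12:20, 13:20–13:55, 14:45–17:00.
Gita free within 09:00–17:00: 09:00–10:30, 10:40–17:00.
Freya free within 09:00–17:00: 09:00–11:05, 11:30–11:45, 12:20–13:15, 13:45–17:00.
Sven ∩ Keiko: 09:30–11:00, 11:15–11:20, 11:55–12:20, 13:20–13:55, 14:45–17:00.
Sven ∩ Keiko ∩ Liang: 09:30–10:15, 12:10–12:20, 13:20–13:55, 14:45–14:55.
Sven ∩ Keiko ∩ Liang ∩ Gita: 09:30–10:15, 12:10–12:20, 13:20–13:55, 14:45–14:55.
Sven ∩ Keiko ∩ Liang ∩ Gita ∩ Freya: 09:30–10:15, 13:45–13:55, 14:45–14:55.
Restricted to 09:40–15:15: 09:40–10:15, 13:45–13:55, 14:45–14:55.
Windows ≥ 25 min: 09:40–10:15.
Earliest such window starts at 09:40.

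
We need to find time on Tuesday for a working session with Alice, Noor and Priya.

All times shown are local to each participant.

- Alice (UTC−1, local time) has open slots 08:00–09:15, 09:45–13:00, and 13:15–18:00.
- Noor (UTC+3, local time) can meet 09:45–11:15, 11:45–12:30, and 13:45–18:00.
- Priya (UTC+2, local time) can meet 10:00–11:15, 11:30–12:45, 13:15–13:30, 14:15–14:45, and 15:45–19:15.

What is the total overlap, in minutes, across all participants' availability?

120 minutes

Alice → UTC: 09:00–10:15, 10:45–14:00, 14:15–19:00.
Noor → UTC: 06:45–08:15, 08:45–09:30, 10:45–15:00.
Priya → UTC: 08:00–09:15, 09:30–10:45, 11:15–11:30, 12:15–12:45, 13:45–17:15.
Alice ∩ Noor: 09:00–09:30, 10:45–14:00, 14:15–15:00.
Alice ∩ Noor ∩ Priya: 09:00–09:15, 11:15–11:30, 12:15–12:45, 13:45–14:00, 14:15–15:00.
Total common minutes: 15 + 15 + 30 + 15 + 45 = 120.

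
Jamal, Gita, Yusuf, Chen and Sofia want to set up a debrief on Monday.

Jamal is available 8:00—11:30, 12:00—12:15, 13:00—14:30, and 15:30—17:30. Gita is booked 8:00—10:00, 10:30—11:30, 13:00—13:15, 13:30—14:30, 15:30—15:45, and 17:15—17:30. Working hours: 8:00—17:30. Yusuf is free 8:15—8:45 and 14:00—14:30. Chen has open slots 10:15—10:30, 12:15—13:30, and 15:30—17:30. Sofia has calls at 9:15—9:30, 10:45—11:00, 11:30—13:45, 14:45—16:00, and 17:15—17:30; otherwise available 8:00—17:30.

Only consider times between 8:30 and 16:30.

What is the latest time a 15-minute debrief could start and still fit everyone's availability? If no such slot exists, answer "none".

none

Gita free within 08:00–17:30: 10:00–10:30, 11:30–13:00, 13:15–13:30, 14:30–15:30, 15:45–17:15.
Sofia free within 08:00–17:30: 08:00–09:15, 09:30–10:45, 11:00–11:30, 13:45–14:45, 16:00–17:15.
Jamal ∩ Gita: 10:00–10:30, 12:00–12:15, 13:15–13:30, 15:45–17:15.
Jamal ∩ Gita ∩ Yusuf: (none).
Jamal ∩ Gita ∩ Yusuf ∩ Chen: (none).
Jamal ∩ Gita ∩ Yusuf ∩ Chen ∩ Sofia: (none).
Restricted to 08:30–16:30: (none).
Windows ≥ 15 min: (none).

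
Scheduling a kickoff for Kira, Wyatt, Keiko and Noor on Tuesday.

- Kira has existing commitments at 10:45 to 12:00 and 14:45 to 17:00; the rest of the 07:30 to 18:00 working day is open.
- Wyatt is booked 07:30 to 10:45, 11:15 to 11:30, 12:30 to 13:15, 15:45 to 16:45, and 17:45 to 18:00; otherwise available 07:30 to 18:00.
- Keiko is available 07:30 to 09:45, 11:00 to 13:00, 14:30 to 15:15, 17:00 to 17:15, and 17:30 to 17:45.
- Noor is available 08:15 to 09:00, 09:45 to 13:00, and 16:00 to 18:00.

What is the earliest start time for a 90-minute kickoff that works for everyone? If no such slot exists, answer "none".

Kira free within 07:30–18:00: 07:30–10:45, 12:00–14:45, 17:00–18:00.
Wyatt free within 07:30–18:00: 10:45–11:15, 11:30–12:30, 13:15–15:45, 16:45–17:45.
Kira ∩ Wyatt: 12:00–12:30, 13:15–14:45, 17:00–17:45.
Kira ∩ Wyatt ∩ Keiko: 12:00–12:30, 14:30–14:45, 17:00–17:15, 17:30–17:45.
Kira ∩ Wyatt ∩ Keiko ∩ Noor: 12:00–12:30, 17:00–17:15, 17:30–17:45.
Windows ≥ 90 min: (none).

none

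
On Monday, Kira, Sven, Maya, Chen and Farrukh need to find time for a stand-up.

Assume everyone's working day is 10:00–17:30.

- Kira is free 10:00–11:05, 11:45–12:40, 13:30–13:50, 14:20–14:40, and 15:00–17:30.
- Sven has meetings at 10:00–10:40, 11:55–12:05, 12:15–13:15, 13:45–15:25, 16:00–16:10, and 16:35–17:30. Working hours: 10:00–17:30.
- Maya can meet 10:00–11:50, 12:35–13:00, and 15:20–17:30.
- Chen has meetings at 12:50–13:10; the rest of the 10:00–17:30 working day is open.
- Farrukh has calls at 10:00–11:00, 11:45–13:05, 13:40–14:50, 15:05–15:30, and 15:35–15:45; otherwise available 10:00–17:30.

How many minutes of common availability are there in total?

Sven free within 10:00–17:30: 10:40–11:55, 12:05–12:15, 13:15–13:45, 15:25–16:00, 16:10–16:35.
Chen free within 10:00–17:30: 10:00–12:50, 13:10–17:30.
Farrukh free within 10:00–17:30: 11:00–11:45, 13:05–13:40, 14:50–15:05, 15:30–15:35, 15:45–17:30.
Kira ∩ Sven: 10:40–11:05, 11:45–11:55, 12:05–12:15, 13:30–13:45, 15:25–16:00, 16:10–16:35.
Kira ∩ Sven ∩ Maya: 10:40–11:05, 11:45–11:50, 15:25–16:00, 16:10–16:35.
Kira ∩ Sven ∩ Maya ∩ Chen: 10:40–11:05, 11:45–11:50, 15:25–16:00, 16:10–16:35.
Kira ∩ Sven ∩ Maya ∩ Chen ∩ Farrukh: 11:00–11:05, 15:30–15:35, 15:45–16:00, 16:10–16:35.
Total common minutes: 5 + 5 + 15 + 25 = 50.

50 minutes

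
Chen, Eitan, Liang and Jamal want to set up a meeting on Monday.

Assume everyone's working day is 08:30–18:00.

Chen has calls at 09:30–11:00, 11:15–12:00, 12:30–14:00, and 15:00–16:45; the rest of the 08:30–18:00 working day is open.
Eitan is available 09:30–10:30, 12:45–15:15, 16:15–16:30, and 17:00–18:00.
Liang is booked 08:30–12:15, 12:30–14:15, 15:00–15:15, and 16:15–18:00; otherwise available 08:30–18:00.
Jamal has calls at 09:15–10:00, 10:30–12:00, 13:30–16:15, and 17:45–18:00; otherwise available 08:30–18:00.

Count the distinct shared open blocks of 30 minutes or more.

0

Chen free within 08:30–18:00: 08:30–09:30, 11:00–11:15, 12:00–12:30, 14:00–15:00, 16:45–18:00.
Liang free within 08:30–18:00: 12:15–12:30, 14:15–15:00, 15:15–16:15.
Jamal free within 08:30–18:00: 08:30–09:15, 10:00–10:30, 12:00–13:30, 16:15–17:45.
Chen ∩ Eitan: 14:00–15:00, 17:00–18:00.
Chen ∩ Eitan ∩ Liang: 14:15–15:00.
Chen ∩ Eitan ∩ Liang ∩ Jamal: (none).
Windows ≥ 30 min: (none).
That's 0 windows.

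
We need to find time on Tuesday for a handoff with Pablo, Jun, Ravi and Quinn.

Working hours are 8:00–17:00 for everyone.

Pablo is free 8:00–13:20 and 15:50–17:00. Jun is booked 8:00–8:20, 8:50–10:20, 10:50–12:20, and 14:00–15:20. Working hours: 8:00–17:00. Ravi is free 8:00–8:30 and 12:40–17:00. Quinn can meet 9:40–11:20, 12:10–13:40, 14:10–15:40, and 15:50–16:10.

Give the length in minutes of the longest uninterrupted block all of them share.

Jun free within 08:00–17:00: 08:20–08:50, 10:20–10:50, 12:20–14:00, 15:20–17:00.
Pablo ∩ Jun: 08:20–08:50, 10:20–10:50, 12:20–13:20, 15:50–17:00.
Pablo ∩ Jun ∩ Ravi: 08:20–08:30, 12:40–13:20, 15:50–17:00.
Pablo ∩ Jun ∩ Ravi ∩ Quinn: 12:40–13:20, 15:50–16:10.
Common window lengths: 40, 20 min; longest is 40.

40 minutes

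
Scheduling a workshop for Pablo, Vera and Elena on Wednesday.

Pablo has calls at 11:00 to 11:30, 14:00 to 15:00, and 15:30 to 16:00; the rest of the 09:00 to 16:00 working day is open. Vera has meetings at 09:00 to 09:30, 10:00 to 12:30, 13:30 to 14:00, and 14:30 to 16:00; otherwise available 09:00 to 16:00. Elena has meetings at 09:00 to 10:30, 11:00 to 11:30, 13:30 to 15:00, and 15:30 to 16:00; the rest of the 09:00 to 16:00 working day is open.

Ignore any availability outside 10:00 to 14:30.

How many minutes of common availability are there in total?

Pablo free within 09:00–16:00: 09:00–11:00, 11:30–14:00, 15:00–15:30.
Vera free within 09:00–16:00: 09:30–10:00, 12:30–13:30, 14:00–14:30.
Elena free within 09:00–16:00: 10:30–11:00, 11:30–13:30, 15:00–15:30.
Pablo ∩ Vera: 09:30–10:00, 12:30–13:30.
Pablo ∩ Vera ∩ Elena: 12:30–13:30.
Restricted to 10:00–14:30: 12:30–13:30.
Total common minutes: 60.

60 minutes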